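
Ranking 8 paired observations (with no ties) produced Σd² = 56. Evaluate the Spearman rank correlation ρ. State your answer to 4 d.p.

ρ = 1 − 6Σd² / [n(n²−1)] = 1 − 6×56 / (8×63)
  = 1 − 336/504 = 1 − 0.66667 ≈ 0.3333

0.3333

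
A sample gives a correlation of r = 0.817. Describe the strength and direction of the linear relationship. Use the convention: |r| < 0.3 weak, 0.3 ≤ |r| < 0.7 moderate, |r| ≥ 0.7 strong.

strong positive

r = 0.817 > 0 so the relationship is positive.
|r| = 0.817, which falls in the strong range.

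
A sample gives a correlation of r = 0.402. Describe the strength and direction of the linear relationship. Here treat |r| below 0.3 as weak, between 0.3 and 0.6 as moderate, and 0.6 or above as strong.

r = 0.402 > 0 so the relationship is positive.
|r| = 0.402, which falls in the moderate range.

moderate positive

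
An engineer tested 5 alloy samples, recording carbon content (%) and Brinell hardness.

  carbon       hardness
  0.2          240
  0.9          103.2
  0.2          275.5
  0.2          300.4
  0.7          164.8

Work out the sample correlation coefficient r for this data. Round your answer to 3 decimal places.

-0.962

n = 5, Σx = 2.2, Σy = 1083.9, Σx² = 1.42, Σy² = 261549.69, Σxy = 371.42
nΣxy − ΣxΣy = 1857.1 − 2384.58 = -527.48
nΣx² − (Σx)² = 7.1 − 4.84 = 2.26; nΣy² − (Σy)² = 1307748.45 − 1174839.21 = 132909.24
r = -527.48 / √(2.26 × 132909.24) = -527.48 / 548.0647 ≈ -0.962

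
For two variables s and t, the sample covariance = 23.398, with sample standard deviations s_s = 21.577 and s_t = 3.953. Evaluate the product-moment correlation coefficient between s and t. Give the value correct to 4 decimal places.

r = Cov(s,t) / (s_s · s_t) = 23.398 / (21.577 × 3.953)
  = 23.398 / 85.2939 ≈ 0.2743

0.2743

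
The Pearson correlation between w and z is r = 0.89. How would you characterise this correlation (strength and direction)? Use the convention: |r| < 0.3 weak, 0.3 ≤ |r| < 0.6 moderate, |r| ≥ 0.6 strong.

r = 0.89 > 0 so the relationship is positive.
|r| = 0.89, which falls in the strong range.

strong positive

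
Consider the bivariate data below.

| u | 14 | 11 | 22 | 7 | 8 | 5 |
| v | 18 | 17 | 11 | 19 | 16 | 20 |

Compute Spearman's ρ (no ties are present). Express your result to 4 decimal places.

Rank u: 5, 4, 6, 2, 3, 1
Rank v: 4, 3, 1, 5, 2, 6
d = rank(u) − rank(v): 1, 1, 5, -3, 1, -5; Σd² = 62
ρ = 1 − 6Σd² / [n(n²−1)] = 1 − 6×62 / (6×35) = 1 − 372/210 ≈ -0.7714

-0.7714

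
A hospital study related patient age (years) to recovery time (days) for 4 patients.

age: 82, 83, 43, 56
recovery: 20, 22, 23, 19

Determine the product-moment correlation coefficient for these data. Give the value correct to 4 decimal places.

n = 4, Σx = 264, Σy = 84, Σx² = 18598, Σy² = 1774, Σxy = 5519
nΣxy − ΣxΣy = 22076 − 22176 = -100
nΣx² − (Σx)² = 74392 − 69696 = 4696; nΣy² − (Σy)² = 7096 − 7056 = 40
r = -100 / √(4696 × 40) = -100 / 433.4051 ≈ -0.2307

-0.2307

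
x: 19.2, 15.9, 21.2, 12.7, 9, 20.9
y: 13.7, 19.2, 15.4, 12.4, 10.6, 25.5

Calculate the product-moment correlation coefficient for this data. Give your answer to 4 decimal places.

n = 6, Σx = 98.9, Σy = 96.8, Σx² = 1749.99, Σy² = 1709.86, Σxy = 1680.63
nΣxy − ΣxΣy = 10083.78 − 9573.52 = 510.26
nΣx² − (Σx)² = 10499.94 − 9781.21 = 718.73; nΣy² − (Σy)² = 10259.16 − 9370.24 = 888.92
r = 510.26 / √(718.73 × 888.92) = 510.26 / 799.3081 ≈ 0.6384

0.6384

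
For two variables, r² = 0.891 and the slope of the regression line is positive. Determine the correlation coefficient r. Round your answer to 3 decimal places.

|r| = √0.891 = 0.944
The association is positive, so r = 0.944.

0.944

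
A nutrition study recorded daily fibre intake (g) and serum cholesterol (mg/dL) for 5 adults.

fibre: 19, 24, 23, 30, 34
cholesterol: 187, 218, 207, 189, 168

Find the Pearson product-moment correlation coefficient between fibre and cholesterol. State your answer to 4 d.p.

-0.5774

n = 5, Σx = 130, Σy = 969, Σx² = 3522, Σy² = 189287, Σxy = 24928
nΣxy − ΣxΣy = 124640 − 125970 = -1330
nΣx² − (Σx)² = 17610 − 16900 = 710; nΣy² − (Σy)² = 946435 − 938961 = 7474
r = -1330 / √(710 × 7474) = -1330 / 2303.5928 ≈ -0.5774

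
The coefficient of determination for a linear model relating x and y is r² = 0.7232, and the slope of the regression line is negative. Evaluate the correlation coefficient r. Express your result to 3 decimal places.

|r| = √0.7232 = 0.850
The association is negative, so r = −0.850.

-0.850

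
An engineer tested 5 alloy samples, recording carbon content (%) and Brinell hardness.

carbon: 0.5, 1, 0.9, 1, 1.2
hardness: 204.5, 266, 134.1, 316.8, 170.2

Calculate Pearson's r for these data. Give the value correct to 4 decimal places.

n = 5, Σx = 4.6, Σy = 1091.6, Σx² = 4.5, Σy² = 259889.34, Σxy = 1009.98
nΣxy − ΣxΣy = 5049.9 − 5021.36 = 28.54
nΣx² − (Σx)² = 22.5 − 21.16 = 1.34; nΣy² − (Σy)² = 1299446.7 − 1191590.56 = 107856.14
r = 28.54 / √(1.34 × 107856.14) = 28.54 / 380.1674 ≈ 0.0751

0.0751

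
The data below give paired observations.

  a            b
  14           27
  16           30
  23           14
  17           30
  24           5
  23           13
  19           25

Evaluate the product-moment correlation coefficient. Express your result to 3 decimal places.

n = 7, Σa = 136, Σb = 144, Σa² = 2736, Σb² = 3544, Σab = 2584
nΣab − ΣaΣb = 18088 − 19584 = -1496
nΣa² − (Σa)² = 19152 − 18496 = 656; nΣb² − (Σb)² = 24808 − 20736 = 4072
r = -1496 / √(656 × 4072) = -1496 / 1634.3904 ≈ -0.915

-0.915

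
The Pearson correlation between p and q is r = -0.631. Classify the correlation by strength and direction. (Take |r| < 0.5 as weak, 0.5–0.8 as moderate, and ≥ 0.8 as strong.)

moderate negative

r = -0.631 < 0 so the relationship is negative.
|r| = 0.631, which falls in the moderate range.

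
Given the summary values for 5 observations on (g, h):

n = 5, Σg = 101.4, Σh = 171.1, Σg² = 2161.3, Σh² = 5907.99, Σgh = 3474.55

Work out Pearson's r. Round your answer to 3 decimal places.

r = (nΣgh − ΣgΣh) / √[(nΣg² − (Σg)²)(nΣh² − (Σh)²)]
Numerator: 5×3474.55 − 101.4×171.1 = 23.21
Denominator: √[(10806.5 − 10281.96)(29539.95 − 29275.21)] = √[524.54 × 264.74] = 372.6483
r = 23.21 / 372.6483 ≈ 0.062

0.062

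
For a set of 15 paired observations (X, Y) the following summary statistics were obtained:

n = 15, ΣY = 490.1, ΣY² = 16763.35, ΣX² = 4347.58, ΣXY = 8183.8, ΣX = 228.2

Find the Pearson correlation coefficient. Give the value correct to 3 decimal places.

0.898

r = (nΣXY − ΣXΣY) / √[(nΣX² − (ΣX)²)(nΣY² − (ΣY)²)]
Numerator: 15×8183.8 − 228.2×490.1 = 10916.18
Denominator: √[(65213.7 − 52075.24)(251450.25 − 240198.01)] = √[13138.46 × 11252.24] = 12158.8283
r = 10916.18 / 12158.8283 ≈ 0.898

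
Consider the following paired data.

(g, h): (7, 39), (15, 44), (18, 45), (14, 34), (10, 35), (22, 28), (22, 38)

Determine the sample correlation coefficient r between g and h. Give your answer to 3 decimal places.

n = 7, Σg = 108, Σh = 263, Σg² = 1862, Σh² = 10091, Σgh = 4021
nΣgh − ΣgΣh = 28147 − 28404 = -257
nΣg² − (Σg)² = 13034 − 11664 = 1370; nΣh² − (Σh)² = 70637 − 69169 = 1468
r = -257 / √(1370 × 1468) = -257 / 1418.1537 ≈ -0.181

-0.181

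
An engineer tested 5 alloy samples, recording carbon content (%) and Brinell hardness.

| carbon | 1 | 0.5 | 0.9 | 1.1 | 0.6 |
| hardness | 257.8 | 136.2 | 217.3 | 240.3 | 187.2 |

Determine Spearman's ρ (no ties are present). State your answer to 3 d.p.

Rank carbon: 4, 1, 3, 5, 2
Rank hardness: 5, 1, 3, 4, 2
d = rank(carbon) − rank(hardness): -1, 0, 0, 1, 0; Σd² = 2
ρ = 1 − 6Σd² / [n(n²−1)] = 1 − 6×2 / (5×24) = 1 − 12/120 ≈ 0.900

0.900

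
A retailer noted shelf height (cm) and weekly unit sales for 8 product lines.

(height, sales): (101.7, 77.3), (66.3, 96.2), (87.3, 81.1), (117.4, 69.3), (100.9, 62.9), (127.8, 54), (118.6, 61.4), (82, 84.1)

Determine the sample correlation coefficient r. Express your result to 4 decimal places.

n = 8, Σx = 802, Σy = 586.3, Σx² = 83446.24, Σy² = 44324.61, Σxy = 56881.37
nΣxy − ΣxΣy = 455050.96 − 470212.6 = -15161.64
nΣx² − (Σx)² = 667569.92 − 643204 = 24365.92; nΣy² − (Σy)² = 354596.88 − 343747.69 = 10849.19
r = -15161.64 / √(24365.92 × 10849.19) = -15161.64 / 16258.8590 ≈ -0.9325

-0.9325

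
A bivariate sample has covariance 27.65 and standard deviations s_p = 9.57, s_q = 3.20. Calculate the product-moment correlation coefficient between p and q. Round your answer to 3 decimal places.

0.903

r = Cov(p,q) / (s_p · s_q) = 27.65 / (9.57 × 3.20)
  = 27.65 / 30.6240 ≈ 0.903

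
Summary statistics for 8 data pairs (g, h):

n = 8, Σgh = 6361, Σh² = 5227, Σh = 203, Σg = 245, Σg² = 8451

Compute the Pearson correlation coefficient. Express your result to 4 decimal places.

0.5374

r = (nΣgh − ΣgΣh) / √[(nΣg² − (Σg)²)(nΣh² − (Σh)²)]
Numerator: 8×6361 − 245×203 = 1153
Denominator: √[(67608 − 60025)(41816 − 41209)] = √[7583 × 607] = 2145.4326
r = 1153 / 2145.4326 ≈ 0.5374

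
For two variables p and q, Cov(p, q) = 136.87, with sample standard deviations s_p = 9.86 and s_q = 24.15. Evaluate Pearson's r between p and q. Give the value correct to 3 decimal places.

r = Cov(p,q) / (s_p · s_q) = 136.87 / (9.86 × 24.15)
  = 136.87 / 238.1190 ≈ 0.575

0.575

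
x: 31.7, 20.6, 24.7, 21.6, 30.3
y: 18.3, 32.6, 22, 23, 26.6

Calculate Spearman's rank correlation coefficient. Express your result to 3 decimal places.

-0.700

Rank x: 5, 1, 3, 2, 4
Rank y: 1, 5, 2, 3, 4
d = rank(x) − rank(y): 4, -4, 1, -1, 0; Σd² = 34
ρ = 1 − 6Σd² / [n(n²−1)] = 1 − 6×34 / (5×24) = 1 − 204/120 ≈ -0.700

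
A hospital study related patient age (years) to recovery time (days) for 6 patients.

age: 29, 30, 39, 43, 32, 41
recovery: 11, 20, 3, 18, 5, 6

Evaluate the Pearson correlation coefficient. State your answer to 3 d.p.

n = 6, Σx = 214, Σy = 63, Σx² = 7816, Σy² = 915, Σxy = 2216
nΣxy − ΣxΣy = 13296 − 13482 = -186
nΣx² − (Σx)² = 46896 − 45796 = 1100; nΣy² − (Σy)² = 5490 − 3969 = 1521
r = -186 / √(1100 × 1521) = -186 / 1293.4837 ≈ -0.144

-0.144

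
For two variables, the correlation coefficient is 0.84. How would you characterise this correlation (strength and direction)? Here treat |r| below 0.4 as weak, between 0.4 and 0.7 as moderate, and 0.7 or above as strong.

strong positive

r = 0.84 > 0 so the relationship is positive.
|r| = 0.84, which falls in the strong range.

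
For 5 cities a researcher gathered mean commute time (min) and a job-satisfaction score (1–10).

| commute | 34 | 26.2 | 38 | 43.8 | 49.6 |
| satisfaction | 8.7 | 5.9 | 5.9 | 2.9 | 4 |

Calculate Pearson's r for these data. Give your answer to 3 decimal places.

n = 5, Σx = 191.6, Σy = 27.4, Σx² = 7665.04, Σy² = 169.72, Σxy = 1000
nΣxy − ΣxΣy = 5000 − 5249.84 = -249.84
nΣx² − (Σx)² = 38325.2 − 36710.56 = 1614.64; nΣy² − (Σy)² = 848.6 − 750.76 = 97.84
r = -249.84 / √(1614.64 × 97.84) = -249.84 / 397.4624 ≈ -0.629

-0.629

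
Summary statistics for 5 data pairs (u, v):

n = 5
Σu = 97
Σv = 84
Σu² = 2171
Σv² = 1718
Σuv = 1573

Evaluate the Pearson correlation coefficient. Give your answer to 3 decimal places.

-0.190

r = (nΣuv − ΣuΣv) / √[(nΣu² − (Σu)²)(nΣv² − (Σv)²)]
Numerator: 5×1573 − 97×84 = -283
Denominator: √[(10855 − 9409)(8590 − 7056)] = √[1446 × 1534] = 1489.3502
r = -283 / 1489.3502 ≈ -0.190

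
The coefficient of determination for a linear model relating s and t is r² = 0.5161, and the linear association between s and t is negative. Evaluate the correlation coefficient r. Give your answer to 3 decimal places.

|r| = √0.5161 = 0.718
The association is negative, so r = −0.718.

-0.718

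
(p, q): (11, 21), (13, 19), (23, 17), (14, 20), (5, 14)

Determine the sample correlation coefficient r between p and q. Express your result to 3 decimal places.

n = 5, Σp = 66, Σq = 91, Σp² = 1040, Σq² = 1687, Σpq = 1219
nΣpq − ΣpΣq = 6095 − 6006 = 89
nΣp² − (Σp)² = 5200 − 4356 = 844; nΣq² − (Σq)² = 8435 − 8281 = 154
r = 89 / √(844 × 154) = 89 / 360.5218 ≈ 0.247

0.247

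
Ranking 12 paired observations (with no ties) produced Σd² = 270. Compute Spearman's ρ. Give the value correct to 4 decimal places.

ρ = 1 − 6Σd² / [n(n²−1)] = 1 − 6×270 / (12×143)
  = 1 − 1620/1716 = 1 − 0.94406 ≈ 0.0559

0.0559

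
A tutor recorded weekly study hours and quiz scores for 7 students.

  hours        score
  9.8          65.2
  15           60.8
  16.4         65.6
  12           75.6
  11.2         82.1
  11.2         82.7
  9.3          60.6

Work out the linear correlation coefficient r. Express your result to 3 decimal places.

n = 7, Σx = 84.9, Σy = 492.6, Σx² = 1071.37, Σy² = 35218.46, Σxy = 5943.34
nΣxy − ΣxΣy = 41603.38 − 41821.74 = -218.36
nΣx² − (Σx)² = 7499.59 − 7208.01 = 291.58; nΣy² − (Σy)² = 246529.22 − 242654.76 = 3874.46
r = -218.36 / √(291.58 × 3874.46) = -218.36 / 1062.8805 ≈ -0.205

-0.205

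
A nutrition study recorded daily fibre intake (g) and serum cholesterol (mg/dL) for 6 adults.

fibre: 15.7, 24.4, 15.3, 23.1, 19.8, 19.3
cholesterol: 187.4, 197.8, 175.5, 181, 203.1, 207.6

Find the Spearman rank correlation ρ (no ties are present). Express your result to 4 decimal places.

0.3143

Rank fibre: 2, 6, 1, 5, 4, 3
Rank cholesterol: 3, 4, 1, 2, 5, 6
d = rank(fibre) − rank(cholesterol): -1, 2, 0, 3, -1, -3; Σd² = 24
ρ = 1 − 6Σd² / [n(n²−1)] = 1 − 6×24 / (6×35) = 1 − 144/210 ≈ 0.3143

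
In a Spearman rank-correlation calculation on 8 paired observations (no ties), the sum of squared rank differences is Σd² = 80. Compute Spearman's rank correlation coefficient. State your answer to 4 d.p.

ρ = 1 − 6Σd² / [n(n²−1)] = 1 − 6×80 / (8×63)
  = 1 − 480/504 = 1 − 0.95238 ≈ 0.0476

0.0476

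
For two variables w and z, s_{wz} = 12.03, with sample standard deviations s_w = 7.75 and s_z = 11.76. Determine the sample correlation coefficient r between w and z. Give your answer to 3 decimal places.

r = Cov(w,z) / (s_w · s_z) = 12.03 / (7.75 × 11.76)
  = 12.03 / 91.1400 ≈ 0.132

0.132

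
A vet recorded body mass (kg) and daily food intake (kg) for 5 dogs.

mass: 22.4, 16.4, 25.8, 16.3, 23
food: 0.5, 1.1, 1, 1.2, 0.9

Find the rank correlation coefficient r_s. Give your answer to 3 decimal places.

Rank mass: 3, 2, 5, 1, 4
Rank food: 1, 4, 3, 5, 2
d = rank(mass) − rank(food): 2, -2, 2, -4, 2; Σd² = 32
ρ = 1 − 6Σd² / [n(n²−1)] = 1 − 6×32 / (5×24) = 1 − 192/120 ≈ -0.600

-0.600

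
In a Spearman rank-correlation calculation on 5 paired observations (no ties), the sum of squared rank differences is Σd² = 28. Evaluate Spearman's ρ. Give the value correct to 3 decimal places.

ρ = 1 − 6Σd² / [n(n²−1)] = 1 − 6×28 / (5×24)
  = 1 − 168/120 = 1 − 1.4000 ≈ -0.400

-0.400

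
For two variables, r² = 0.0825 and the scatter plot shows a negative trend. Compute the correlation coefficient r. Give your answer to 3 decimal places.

|r| = √0.0825 = 0.287
The association is negative, so r = −0.287.

-0.287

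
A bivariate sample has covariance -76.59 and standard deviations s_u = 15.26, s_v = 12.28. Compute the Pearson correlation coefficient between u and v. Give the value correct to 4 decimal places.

r = Cov(u,v) / (s_u · s_v) = -76.59 / (15.26 × 12.28)
  = -76.59 / 187.3928 ≈ -0.4087

-0.4087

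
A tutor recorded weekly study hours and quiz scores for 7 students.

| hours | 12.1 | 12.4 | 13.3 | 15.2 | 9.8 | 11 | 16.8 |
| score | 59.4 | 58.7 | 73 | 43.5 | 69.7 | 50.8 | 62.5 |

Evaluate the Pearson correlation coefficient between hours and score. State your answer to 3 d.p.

n = 7, Σx = 90.6, Σy = 417.6, Σx² = 1207.38, Σy² = 25540.28, Σxy = 5370.58
nΣxy − ΣxΣy = 37594.06 − 37834.56 = -240.5
nΣx² − (Σx)² = 8451.66 − 8208.36 = 243.3; nΣy² − (Σy)² = 178781.96 − 174389.76 = 4392.2
r = -240.5 / √(243.3 × 4392.2) = -240.5 / 1033.7419 ≈ -0.233

-0.233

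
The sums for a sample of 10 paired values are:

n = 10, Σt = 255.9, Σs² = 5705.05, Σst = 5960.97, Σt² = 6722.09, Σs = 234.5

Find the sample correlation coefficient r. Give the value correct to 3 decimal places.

r = (nΣst − ΣsΣt) / √[(nΣs² − (Σs)²)(nΣt² − (Σt)²)]
Numerator: 10×5960.97 − 234.5×255.9 = -398.85
Denominator: √[(57050.5 − 54990.25)(67220.9 − 65484.81)] = √[2060.25 × 1736.09] = 1891.2375
r = -398.85 / 1891.2375 ≈ -0.211

-0.211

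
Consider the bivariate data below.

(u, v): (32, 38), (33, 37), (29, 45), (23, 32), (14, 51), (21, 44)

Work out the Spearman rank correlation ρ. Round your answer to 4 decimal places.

-0.5429

Rank u: 5, 6, 4, 3, 1, 2
Rank v: 3, 2, 5, 1, 6, 4
d = rank(u) − rank(v): 2, 4, -1, 2, -5, -2; Σd² = 54
ρ = 1 − 6Σd² / [n(n²−1)] = 1 − 6×54 / (6×35) = 1 − 324/210 ≈ -0.5429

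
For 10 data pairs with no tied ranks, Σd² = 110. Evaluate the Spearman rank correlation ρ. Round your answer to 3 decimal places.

0.333

ρ = 1 − 6Σd² / [n(n²−1)] = 1 − 6×110 / (10×99)
  = 1 − 660/990 = 1 − 0.6667 ≈ 0.333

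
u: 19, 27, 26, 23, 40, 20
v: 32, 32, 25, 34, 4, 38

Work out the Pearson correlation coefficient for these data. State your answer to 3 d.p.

n = 6, Σu = 155, Σv = 165, Σu² = 4295, Σv² = 5289, Σuv = 3824
nΣuv − ΣuΣv = 22944 − 25575 = -2631
nΣu² − (Σu)² = 25770 − 24025 = 1745; nΣv² − (Σv)² = 31734 − 27225 = 4509
r = -2631 / √(1745 × 4509) = -2631 / 2805.0321 ≈ -0.938

-0.938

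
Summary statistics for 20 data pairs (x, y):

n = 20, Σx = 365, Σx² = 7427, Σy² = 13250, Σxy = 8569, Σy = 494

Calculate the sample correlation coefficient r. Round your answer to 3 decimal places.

r = (nΣxy − ΣxΣy) / √[(nΣx² − (Σx)²)(nΣy² − (Σy)²)]
Numerator: 20×8569 − 365×494 = -8930
Denominator: √[(148540 − 133225)(265000 − 244036)] = √[15315 × 20964] = 17918.2494
r = -8930 / 17918.2494 ≈ -0.498

-0.498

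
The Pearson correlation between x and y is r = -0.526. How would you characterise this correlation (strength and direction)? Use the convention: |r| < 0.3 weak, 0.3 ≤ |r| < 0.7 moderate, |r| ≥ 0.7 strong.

moderate negative

r = -0.526 < 0 so the relationship is negative.
|r| = 0.526, which falls in the moderate range.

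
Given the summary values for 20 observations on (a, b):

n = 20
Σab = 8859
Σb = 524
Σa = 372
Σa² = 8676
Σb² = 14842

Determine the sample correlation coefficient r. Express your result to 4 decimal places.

r = (nΣab − ΣaΣb) / √[(nΣa² − (Σa)²)(nΣb² − (Σb)²)]
Numerator: 20×8859 − 372×524 = -17748
Denominator: √[(173520 − 138384)(296840 − 274576)] = √[35136 × 22264] = 27969.0526
r = -17748 / 27969.0526 ≈ -0.6346

-0.6346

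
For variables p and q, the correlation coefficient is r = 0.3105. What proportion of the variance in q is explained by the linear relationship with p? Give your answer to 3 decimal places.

0.096

r² = (0.3105)² = 0.096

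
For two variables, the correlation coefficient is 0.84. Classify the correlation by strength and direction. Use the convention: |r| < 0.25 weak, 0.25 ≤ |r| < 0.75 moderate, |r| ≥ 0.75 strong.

r = 0.84 > 0 so the relationship is positive.
|r| = 0.84, which falls in the strong range.

strong positive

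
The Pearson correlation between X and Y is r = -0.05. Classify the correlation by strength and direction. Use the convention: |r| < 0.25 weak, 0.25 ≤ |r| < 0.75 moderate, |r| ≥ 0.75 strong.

weak negative

r = -0.05 < 0 so the relationship is negative.
|r| = 0.05, which falls in the weak range.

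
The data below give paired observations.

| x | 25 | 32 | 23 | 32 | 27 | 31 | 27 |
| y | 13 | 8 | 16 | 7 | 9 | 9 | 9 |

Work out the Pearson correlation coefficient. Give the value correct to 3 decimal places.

-0.879

n = 7, Σx = 197, Σy = 71, Σx² = 5621, Σy² = 781, Σxy = 1938
nΣxy − ΣxΣy = 13566 − 13987 = -421
nΣx² − (Σx)² = 39347 − 38809 = 538; nΣy² − (Σy)² = 5467 − 5041 = 426
r = -421 / √(538 × 426) = -421 / 478.7358 ≈ -0.879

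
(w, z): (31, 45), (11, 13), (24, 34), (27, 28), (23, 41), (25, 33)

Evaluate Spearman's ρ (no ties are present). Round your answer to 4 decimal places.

0.4286

Rank w: 6, 1, 3, 5, 2, 4
Rank z: 6, 1, 4, 2, 5, 3
d = rank(w) − rank(z): 0, 0, -1, 3, -3, 1; Σd² = 20
ρ = 1 − 6Σd² / [n(n²−1)] = 1 − 6×20 / (6×35) = 1 − 120/210 ≈ 0.4286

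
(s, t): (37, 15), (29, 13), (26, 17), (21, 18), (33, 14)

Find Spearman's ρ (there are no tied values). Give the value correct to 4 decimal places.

Rank s: 5, 3, 2, 1, 4
Rank t: 3, 1, 4, 5, 2
d = rank(s) − rank(t): 2, 2, -2, -4, 2; Σd² = 32
ρ = 1 − 6Σd² / [n(n²−1)] = 1 − 6×32 / (5×24) = 1 − 192/120 ≈ -0.6000

-0.6000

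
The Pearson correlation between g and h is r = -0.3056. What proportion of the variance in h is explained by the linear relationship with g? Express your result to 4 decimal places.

0.0934

r² = (-0.3056)² = 0.0934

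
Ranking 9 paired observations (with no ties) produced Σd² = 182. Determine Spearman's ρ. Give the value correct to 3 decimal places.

-0.517

ρ = 1 − 6Σd² / [n(n²−1)] = 1 − 6×182 / (9×80)
  = 1 − 1092/720 = 1 − 1.5167 ≈ -0.517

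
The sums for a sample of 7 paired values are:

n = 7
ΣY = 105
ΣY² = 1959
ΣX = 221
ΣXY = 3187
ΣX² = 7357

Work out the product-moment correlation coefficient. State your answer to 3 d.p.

-0.335

r = (nΣXY − ΣXΣY) / √[(nΣX² − (ΣX)²)(nΣY² − (ΣY)²)]
Numerator: 7×3187 − 221×105 = -896
Denominator: √[(51499 − 48841)(13713 − 11025)] = √[2658 × 2688] = 2672.9579
r = -896 / 2672.9579 ≈ -0.335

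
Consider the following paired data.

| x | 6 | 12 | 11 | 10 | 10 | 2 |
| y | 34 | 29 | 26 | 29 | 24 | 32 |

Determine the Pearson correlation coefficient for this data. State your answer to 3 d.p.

-0.674

n = 6, Σx = 51, Σy = 174, Σx² = 505, Σy² = 5114, Σxy = 1432
nΣxy − ΣxΣy = 8592 − 8874 = -282
nΣx² − (Σx)² = 3030 − 2601 = 429; nΣy² − (Σy)² = 30684 − 30276 = 408
r = -282 / √(429 × 408) = -282 / 418.3683 ≈ -0.674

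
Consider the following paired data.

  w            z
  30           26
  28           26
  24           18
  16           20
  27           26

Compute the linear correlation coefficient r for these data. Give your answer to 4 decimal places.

0.7259

n = 5, Σw = 125, Σz = 116, Σw² = 3245, Σz² = 2752, Σwz = 2962
nΣwz − ΣwΣz = 14810 − 14500 = 310
nΣw² − (Σw)² = 16225 − 15625 = 600; nΣz² − (Σz)² = 13760 − 13456 = 304
r = 310 / √(600 × 304) = 310 / 427.0831 ≈ 0.7259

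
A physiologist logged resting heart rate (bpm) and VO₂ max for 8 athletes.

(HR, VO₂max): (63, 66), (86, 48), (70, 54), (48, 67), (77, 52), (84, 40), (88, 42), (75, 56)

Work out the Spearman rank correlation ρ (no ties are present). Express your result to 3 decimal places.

Rank HR: 2, 7, 3, 1, 5, 6, 8, 4
Rank VO₂max: 7, 3, 5, 8, 4, 1, 2, 6
d = rank(HR) − rank(VO₂max): -5, 4, -2, -7, 1, 5, 6, -2; Σd² = 160
ρ = 1 − 6Σd² / [n(n²−1)] = 1 − 6×160 / (8×63) = 1 − 960/504 ≈ -0.905

-0.905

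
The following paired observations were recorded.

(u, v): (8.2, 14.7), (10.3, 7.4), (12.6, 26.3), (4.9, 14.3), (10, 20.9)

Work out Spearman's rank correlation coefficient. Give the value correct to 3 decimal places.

Rank u: 2, 4, 5, 1, 3
Rank v: 3, 1, 5, 2, 4
d = rank(u) − rank(v): -1, 3, 0, -1, -1; Σd² = 12
ρ = 1 − 6Σd² / [n(n²−1)] = 1 − 6×12 / (5×24) = 1 − 72/120 ≈ 0.400

0.400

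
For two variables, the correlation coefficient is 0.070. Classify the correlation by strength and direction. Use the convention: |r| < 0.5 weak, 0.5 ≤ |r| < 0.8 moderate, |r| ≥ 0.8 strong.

weak positive

r = 0.070 > 0 so the relationship is positive.
|r| = 0.070, which falls in the weak range.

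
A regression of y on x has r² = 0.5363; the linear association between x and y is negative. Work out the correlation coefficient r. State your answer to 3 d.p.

-0.732

|r| = √0.5363 = 0.732
The association is negative, so r = −0.732.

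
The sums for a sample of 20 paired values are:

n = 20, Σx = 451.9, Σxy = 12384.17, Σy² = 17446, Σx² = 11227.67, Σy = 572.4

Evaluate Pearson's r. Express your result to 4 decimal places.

r = (nΣxy − ΣxΣy) / √[(nΣx² − (Σx)²)(nΣy² − (Σy)²)]
Numerator: 20×12384.17 − 451.9×572.4 = -10984.16
Denominator: √[(224553.4 − 204213.61)(348920 − 327641.76)] = √[20339.79 × 21278.24] = 20803.7240
r = -10984.16 / 20803.7240 ≈ -0.5280

-0.5280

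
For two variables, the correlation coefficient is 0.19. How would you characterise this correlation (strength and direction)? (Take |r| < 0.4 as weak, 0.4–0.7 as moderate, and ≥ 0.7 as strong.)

r = 0.19 > 0 so the relationship is positive.
|r| = 0.19, which falls in the weak range.

weak positive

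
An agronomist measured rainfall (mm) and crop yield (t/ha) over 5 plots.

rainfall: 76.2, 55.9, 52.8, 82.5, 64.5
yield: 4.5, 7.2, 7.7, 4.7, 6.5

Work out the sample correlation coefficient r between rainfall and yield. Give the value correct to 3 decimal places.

-0.972

n = 5, Σx = 331.9, Σy = 30.6, Σx² = 22685.59, Σy² = 195.72, Σxy = 1958.94
nΣxy − ΣxΣy = 9794.7 − 10156.14 = -361.44
nΣx² − (Σx)² = 113427.95 − 110157.61 = 3270.34; nΣy² − (Σy)² = 978.6 − 936.36 = 42.24
r = -361.44 / √(3270.34 × 42.24) = -361.44 / 371.6708 ≈ -0.972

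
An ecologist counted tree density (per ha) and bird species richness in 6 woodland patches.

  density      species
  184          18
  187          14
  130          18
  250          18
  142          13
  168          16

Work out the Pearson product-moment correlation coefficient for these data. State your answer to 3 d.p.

0.320

n = 6, Σx = 1061, Σy = 97, Σx² = 196613, Σy² = 1593, Σxy = 17304
nΣxy − ΣxΣy = 103824 − 102917 = 907
nΣx² − (Σx)² = 1179678 − 1125721 = 53957; nΣy² − (Σy)² = 9558 − 9409 = 149
r = 907 / √(53957 × 149) = 907 / 2835.4176 ≈ 0.320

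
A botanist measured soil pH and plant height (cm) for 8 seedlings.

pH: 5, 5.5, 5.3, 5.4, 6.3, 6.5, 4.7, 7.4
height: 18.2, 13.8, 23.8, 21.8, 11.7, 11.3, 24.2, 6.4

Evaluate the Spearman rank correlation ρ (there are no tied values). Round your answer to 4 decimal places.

-0.9286

Rank pH: 2, 5, 3, 4, 6, 7, 1, 8
Rank height: 5, 4, 7, 6, 3, 2, 8, 1
d = rank(pH) − rank(height): -3, 1, -4, -2, 3, 5, -7, 7; Σd² = 162
ρ = 1 − 6Σd² / [n(n²−1)] = 1 − 6×162 / (8×63) = 1 − 972/504 ≈ -0.9286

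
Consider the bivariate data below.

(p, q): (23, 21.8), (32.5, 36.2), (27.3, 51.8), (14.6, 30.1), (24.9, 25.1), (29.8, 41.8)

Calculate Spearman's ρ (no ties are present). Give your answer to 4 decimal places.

0.6000

Rank p: 2, 6, 4, 1, 3, 5
Rank q: 1, 4, 6, 3, 2, 5
d = rank(p) − rank(q): 1, 2, -2, -2, 1, 0; Σd² = 14
ρ = 1 − 6Σd² / [n(n²−1)] = 1 − 6×14 / (6×35) = 1 − 84/210 ≈ 0.6000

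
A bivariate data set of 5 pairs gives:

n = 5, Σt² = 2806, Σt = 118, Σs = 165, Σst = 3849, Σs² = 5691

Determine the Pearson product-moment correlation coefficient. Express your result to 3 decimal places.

-0.623

r = (nΣst − ΣsΣt) / √[(nΣs² − (Σs)²)(nΣt² − (Σt)²)]
Numerator: 5×3849 − 165×118 = -225
Denominator: √[(28455 − 27225)(14030 − 13924)] = √[1230 × 106] = 361.0817
r = -225 / 361.0817 ≈ -0.623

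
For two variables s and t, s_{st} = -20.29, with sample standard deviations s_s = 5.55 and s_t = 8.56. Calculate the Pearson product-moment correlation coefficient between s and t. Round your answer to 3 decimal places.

r = Cov(s,t) / (s_s · s_t) = -20.29 / (5.55 × 8.56)
  = -20.29 / 47.5080 ≈ -0.427

-0.427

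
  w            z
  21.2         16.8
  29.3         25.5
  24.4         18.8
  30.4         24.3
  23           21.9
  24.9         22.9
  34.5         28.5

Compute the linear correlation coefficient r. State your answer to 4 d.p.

0.9107

n = 7, Σw = 187.7, Σz = 158.7, Σw² = 5166.71, Σz² = 3692.69, Σwz = 4357.91
nΣwz − ΣwΣz = 30505.37 − 29787.99 = 717.38
nΣw² − (Σw)² = 36166.97 − 35231.29 = 935.68; nΣz² − (Σz)² = 25848.83 − 25185.69 = 663.14
r = 717.38 / √(935.68 × 663.14) = 717.38 / 787.7099 ≈ 0.9107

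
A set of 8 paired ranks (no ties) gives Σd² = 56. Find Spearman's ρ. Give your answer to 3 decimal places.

ρ = 1 − 6Σd² / [n(n²−1)] = 1 − 6×56 / (8×63)
  = 1 − 336/504 = 1 − 0.6667 ≈ 0.333

0.333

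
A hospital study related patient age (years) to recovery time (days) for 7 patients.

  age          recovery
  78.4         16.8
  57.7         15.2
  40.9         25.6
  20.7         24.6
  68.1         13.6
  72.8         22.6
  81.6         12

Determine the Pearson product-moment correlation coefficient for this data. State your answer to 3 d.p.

-0.714

n = 7, Σx = 420.2, Σy = 130.4, Σx² = 28173.16, Σy² = 2613.52, Σxy = 7301.06
nΣxy − ΣxΣy = 51107.42 − 54794.08 = -3686.66
nΣx² − (Σx)² = 197212.12 − 176568.04 = 20644.08; nΣy² − (Σy)² = 18294.64 − 17004.16 = 1290.48
r = -3686.66 / √(20644.08 × 1290.48) = -3686.66 / 5161.4700 ≈ -0.714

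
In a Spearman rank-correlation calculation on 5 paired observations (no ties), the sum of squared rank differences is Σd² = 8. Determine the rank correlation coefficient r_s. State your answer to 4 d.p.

0.6000

ρ = 1 − 6Σd² / [n(n²−1)] = 1 − 6×8 / (5×24)
  = 1 − 48/120 = 1 − 0.40000 ≈ 0.6000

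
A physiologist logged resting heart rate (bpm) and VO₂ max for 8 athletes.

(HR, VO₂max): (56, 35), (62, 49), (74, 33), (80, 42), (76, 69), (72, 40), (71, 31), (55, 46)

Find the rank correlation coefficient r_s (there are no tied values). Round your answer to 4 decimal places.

0.0714

Rank HR: 2, 3, 6, 8, 7, 5, 4, 1
Rank VO₂max: 3, 7, 2, 5, 8, 4, 1, 6
d = rank(HR) − rank(VO₂max): -1, -4, 4, 3, -1, 1, 3, -5; Σd² = 78
ρ = 1 − 6Σd² / [n(n²−1)] = 1 − 6×78 / (8×63) = 1 − 468/504 ≈ 0.0714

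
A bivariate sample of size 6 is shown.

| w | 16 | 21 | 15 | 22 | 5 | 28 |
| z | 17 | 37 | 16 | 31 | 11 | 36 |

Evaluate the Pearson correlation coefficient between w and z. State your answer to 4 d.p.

n = 6, Σw = 107, Σz = 148, Σw² = 2215, Σz² = 4292, Σwz = 3034
nΣwz − ΣwΣz = 18204 − 15836 = 2368
nΣw² − (Σw)² = 13290 − 11449 = 1841; nΣz² − (Σz)² = 25752 − 21904 = 3848
r = 2368 / √(1841 × 3848) = 2368 / 2661.6100 ≈ 0.8897

0.8897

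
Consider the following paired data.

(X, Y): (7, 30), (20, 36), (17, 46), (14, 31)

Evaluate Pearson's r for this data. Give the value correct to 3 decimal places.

0.593

n = 4, ΣX = 58, ΣY = 143, ΣX² = 934, ΣY² = 5273, ΣXY = 2146
nΣXY − ΣXΣY = 8584 − 8294 = 290
nΣX² − (ΣX)² = 3736 − 3364 = 372; nΣY² − (ΣY)² = 21092 − 20449 = 643
r = 290 / √(372 × 643) = 290 / 489.0767 ≈ 0.593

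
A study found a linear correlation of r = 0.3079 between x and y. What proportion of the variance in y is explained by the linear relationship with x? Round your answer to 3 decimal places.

r² = (0.3079)² = 0.095

0.095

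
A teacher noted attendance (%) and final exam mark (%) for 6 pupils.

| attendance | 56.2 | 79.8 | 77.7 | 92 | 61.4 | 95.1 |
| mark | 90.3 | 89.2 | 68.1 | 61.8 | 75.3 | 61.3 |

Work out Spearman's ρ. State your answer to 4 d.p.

Rank attendance: 1, 4, 3, 5, 2, 6
Rank mark: 6, 5, 3, 2, 4, 1
d = rank(attendance) − rank(mark): -5, -1, 0, 3, -2, 5; Σd² = 64
ρ = 1 − 6Σd² / [n(n²−1)] = 1 − 6×64 / (6×35) = 1 − 384/210 ≈ -0.8286

-0.8286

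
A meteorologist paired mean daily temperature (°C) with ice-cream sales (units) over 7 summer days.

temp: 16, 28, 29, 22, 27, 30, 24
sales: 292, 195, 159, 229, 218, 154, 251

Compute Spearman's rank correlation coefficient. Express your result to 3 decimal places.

Rank temp: 1, 5, 6, 2, 4, 7, 3
Rank sales: 7, 3, 2, 5, 4, 1, 6
d = rank(temp) − rank(sales): -6, 2, 4, -3, 0, 6, -3; Σd² = 110
ρ = 1 − 6Σd² / [n(n²−1)] = 1 − 6×110 / (7×48) = 1 − 660/336 ≈ -0.964

-0.964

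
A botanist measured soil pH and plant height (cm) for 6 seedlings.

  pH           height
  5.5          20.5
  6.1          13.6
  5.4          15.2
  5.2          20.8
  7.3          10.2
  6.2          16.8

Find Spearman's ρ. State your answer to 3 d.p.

-0.714

Rank pH: 3, 4, 2, 1, 6, 5
Rank height: 5, 2, 3, 6, 1, 4
d = rank(pH) − rank(height): -2, 2, -1, -5, 5, 1; Σd² = 60
ρ = 1 − 6Σd² / [n(n²−1)] = 1 − 6×60 / (6×35) = 1 − 360/210 ≈ -0.714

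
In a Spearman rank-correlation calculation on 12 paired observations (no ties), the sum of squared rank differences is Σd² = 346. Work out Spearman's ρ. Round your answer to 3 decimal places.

ρ = 1 − 6Σd² / [n(n²−1)] = 1 − 6×346 / (12×143)
  = 1 − 2076/1716 = 1 − 1.2098 ≈ -0.210

-0.210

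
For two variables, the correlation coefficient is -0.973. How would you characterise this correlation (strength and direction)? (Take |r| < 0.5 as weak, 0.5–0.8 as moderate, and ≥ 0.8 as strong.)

strong negative

r = -0.973 < 0 so the relationship is negative.
|r| = 0.973, which falls in the strong range.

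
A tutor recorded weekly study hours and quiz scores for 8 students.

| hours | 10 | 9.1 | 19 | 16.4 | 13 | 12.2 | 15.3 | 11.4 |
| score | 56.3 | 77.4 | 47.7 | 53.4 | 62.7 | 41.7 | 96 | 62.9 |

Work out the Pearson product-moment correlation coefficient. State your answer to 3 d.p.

n = 8, Σx = 106.4, Σy = 498.1, Σx² = 1494.66, Σy² = 33129.89, Σxy = 6559.1
nΣxy − ΣxΣy = 52472.8 − 52997.84 = -525.04
nΣx² − (Σx)² = 11957.28 − 11320.96 = 636.32; nΣy² − (Σy)² = 265039.12 − 248103.61 = 16935.51
r = -525.04 / √(636.32 × 16935.51) = -525.04 / 3282.7433 ≈ -0.160

-0.160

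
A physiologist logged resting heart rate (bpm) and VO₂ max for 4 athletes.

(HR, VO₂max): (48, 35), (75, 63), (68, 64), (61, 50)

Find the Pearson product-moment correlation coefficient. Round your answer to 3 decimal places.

n = 4, Σx = 252, Σy = 212, Σx² = 16274, Σy² = 11790, Σxy = 13807
nΣxy − ΣxΣy = 55228 − 53424 = 1804
nΣx² − (Σx)² = 65096 − 63504 = 1592; nΣy² − (Σy)² = 47160 − 44944 = 2216
r = 1804 / √(1592 × 2216) = 1804 / 1878.2630 ≈ 0.960

0.960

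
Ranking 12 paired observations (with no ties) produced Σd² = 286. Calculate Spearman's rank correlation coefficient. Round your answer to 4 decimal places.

ρ = 1 − 6Σd² / [n(n²−1)] = 1 − 6×286 / (12×143)
  = 1 − 1716/1716 = 1 − 1.00000 ≈ 0.0000

0.0000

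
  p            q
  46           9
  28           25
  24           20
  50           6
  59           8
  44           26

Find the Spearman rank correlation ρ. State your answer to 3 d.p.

-0.714

Rank p: 4, 2, 1, 5, 6, 3
Rank q: 3, 5, 4, 1, 2, 6
d = rank(p) − rank(q): 1, -3, -3, 4, 4, -3; Σd² = 60
ρ = 1 − 6Σd² / [n(n²−1)] = 1 − 6×60 / (6×35) = 1 − 360/210 ≈ -0.714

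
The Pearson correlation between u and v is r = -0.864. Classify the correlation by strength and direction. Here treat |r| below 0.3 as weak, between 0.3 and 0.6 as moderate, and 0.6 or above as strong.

r = -0.864 < 0 so the relationship is negative.
|r| = 0.864, which falls in the strong range.

strong negative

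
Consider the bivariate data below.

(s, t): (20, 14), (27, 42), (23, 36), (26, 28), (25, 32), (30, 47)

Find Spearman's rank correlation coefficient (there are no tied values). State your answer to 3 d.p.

0.771

Rank s: 1, 5, 2, 4, 3, 6
Rank t: 1, 5, 4, 2, 3, 6
d = rank(s) − rank(t): 0, 0, -2, 2, 0, 0; Σd² = 8
ρ = 1 − 6Σd² / [n(n²−1)] = 1 − 6×8 / (6×35) = 1 − 48/210 ≈ 0.771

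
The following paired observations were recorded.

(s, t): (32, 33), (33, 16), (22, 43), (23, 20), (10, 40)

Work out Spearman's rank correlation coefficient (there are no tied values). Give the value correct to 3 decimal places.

Rank s: 4, 5, 2, 3, 1
Rank t: 3, 1, 5, 2, 4
d = rank(s) − rank(t): 1, 4, -3, 1, -3; Σd² = 36
ρ = 1 − 6Σd² / [n(n²−1)] = 1 − 6×36 / (5×24) = 1 − 216/120 ≈ -0.800

-0.800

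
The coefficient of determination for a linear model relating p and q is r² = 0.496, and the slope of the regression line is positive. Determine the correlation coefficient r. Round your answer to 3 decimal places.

|r| = √0.496 = 0.704
The association is positive, so r = 0.704.

0.704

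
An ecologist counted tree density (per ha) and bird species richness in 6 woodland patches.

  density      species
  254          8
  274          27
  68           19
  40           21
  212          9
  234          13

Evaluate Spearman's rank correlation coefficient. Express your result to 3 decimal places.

Rank density: 5, 6, 2, 1, 3, 4
Rank species: 1, 6, 4, 5, 2, 3
d = rank(density) − rank(species): 4, 0, -2, -4, 1, 1; Σd² = 38
ρ = 1 − 6Σd² / [n(n²−1)] = 1 − 6×38 / (6×35) = 1 − 228/210 ≈ -0.086

-0.086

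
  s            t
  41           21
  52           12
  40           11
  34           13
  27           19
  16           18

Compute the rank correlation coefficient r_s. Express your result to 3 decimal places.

-0.257

Rank s: 5, 6, 4, 3, 2, 1
Rank t: 6, 2, 1, 3, 5, 4
d = rank(s) − rank(t): -1, 4, 3, 0, -3, -3; Σd² = 44
ρ = 1 − 6Σd² / [n(n²−1)] = 1 − 6×44 / (6×35) = 1 − 264/210 ≈ -0.257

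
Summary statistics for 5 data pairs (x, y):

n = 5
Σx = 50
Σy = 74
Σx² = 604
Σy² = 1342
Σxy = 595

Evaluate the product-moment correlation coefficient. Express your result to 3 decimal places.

r = (nΣxy − ΣxΣy) / √[(nΣx² − (Σx)²)(nΣy² − (Σy)²)]
Numerator: 5×595 − 50×74 = -725
Denominator: √[(3020 − 2500)(6710 − 5476)] = √[520 × 1234] = 801.0493
r = -725 / 801.0493 ≈ -0.905

-0.905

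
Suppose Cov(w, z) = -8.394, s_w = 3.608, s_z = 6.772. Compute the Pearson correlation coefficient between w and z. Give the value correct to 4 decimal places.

r = Cov(w,z) / (s_w · s_z) = -8.394 / (3.608 × 6.772)
  = -8.394 / 24.4334 ≈ -0.3435

-0.3435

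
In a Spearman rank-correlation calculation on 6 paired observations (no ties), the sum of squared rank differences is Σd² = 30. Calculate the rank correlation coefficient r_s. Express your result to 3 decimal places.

ρ = 1 − 6Σd² / [n(n²−1)] = 1 − 6×30 / (6×35)
  = 1 − 180/210 = 1 − 0.8571 ≈ 0.143

0.143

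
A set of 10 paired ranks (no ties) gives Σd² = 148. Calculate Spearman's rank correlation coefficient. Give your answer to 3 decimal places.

0.103

ρ = 1 − 6Σd² / [n(n²−1)] = 1 − 6×148 / (10×99)
  = 1 − 888/990 = 1 − 0.8970 ≈ 0.103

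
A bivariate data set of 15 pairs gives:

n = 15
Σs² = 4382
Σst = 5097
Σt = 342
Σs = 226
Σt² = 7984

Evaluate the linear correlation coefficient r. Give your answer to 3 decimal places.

r = (nΣst − ΣsΣt) / √[(nΣs² − (Σs)²)(nΣt² − (Σt)²)]
Numerator: 15×5097 − 226×342 = -837
Denominator: √[(65730 − 51076)(119760 − 116964)] = √[14654 × 2796] = 6400.9830
r = -837 / 6400.9830 ≈ -0.131

-0.131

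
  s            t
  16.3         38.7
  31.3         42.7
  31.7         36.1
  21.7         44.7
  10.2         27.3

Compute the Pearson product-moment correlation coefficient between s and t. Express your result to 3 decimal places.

0.570

n = 5, Σs = 111.2, Σt = 189.5, Σs² = 2825.2, Σt² = 7367.57, Σst = 4360.14
nΣst − ΣsΣt = 21800.7 − 21072.4 = 728.3
nΣs² − (Σs)² = 14126 − 12365.44 = 1760.56; nΣt² − (Σt)² = 36837.85 − 35910.25 = 927.6
r = 728.3 / √(1760.56 × 927.6) = 728.3 / 1277.9262 ≈ 0.570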